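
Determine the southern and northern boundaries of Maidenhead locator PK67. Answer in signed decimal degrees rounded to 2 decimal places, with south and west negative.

17.00, 18.00

Field P=15, K=10: +15·20° lon, +10·10° lat → SW at lon 120°, lat 10°.
Square 6, 7: +6·2° lon, +7·1° lat → SW at lon 132°, lat 17°.
Cell spans 2° lon × 1° lat.
south 17.00, north 18.00.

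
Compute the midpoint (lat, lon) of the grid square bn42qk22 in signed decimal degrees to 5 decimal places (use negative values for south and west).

42.42708, -150.64583

Field B=1, N=13: +1·20° lon, +13·10° lat → SW at lon -160°, lat 40°.
Square 4, 2: +4·2° lon, +2·1° lat → SW at lon -152°, lat 42°.
Subsquare q=16, k=10: +16·0.0833333° lon, +10·0.0416667° lat → SW at lon -150.667°, lat 42.4167°.
Extended square 2, 2: +2·0.00833333° lon, +2·0.00416667° lat → SW at lon -150.65°, lat 42.425°.
Cell spans 0.00833333° lon × 0.00416667° lat. Centre is SW corner plus half of each.
latitude 42.42708, longitude -150.64583.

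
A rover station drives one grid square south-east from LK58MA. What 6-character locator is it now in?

LK57nx

Longitude subsquare m = 12; +1 → 13 = n.
Latitude subsquare a = 0; −1 → -1, wraps to 23 = x, carry into square.
Latitude square 8; −1 → 7.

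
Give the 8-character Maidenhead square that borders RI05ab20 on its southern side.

RI05aa29

Latitude extended square 0; −1 → -1, wraps to 9, carry into subsquare.
Latitude subsquare b = 1; −1 → 0 = a.
The longitude characters are unchanged.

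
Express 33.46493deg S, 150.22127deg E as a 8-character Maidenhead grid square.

QF56cm68

Add 180° to longitude and 90° to latitude: 330.22127, 56.53507.
Field: 330.22127/20 → 16 → Q, 56.53507/10 → 5 → F; chars QF.
Square: 10.22127/2 → 5, 6.53507/1 → 6; chars 56.
Subsquare: 0.22127/0.0833333 → 2 → c, 0.53507/0.0416667 → 12 → m; chars cm.
Extended square: 0.05460/0.00833333 → 6, 0.03507/0.00416667 → 8; chars 68.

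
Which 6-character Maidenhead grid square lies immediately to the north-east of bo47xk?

BO57al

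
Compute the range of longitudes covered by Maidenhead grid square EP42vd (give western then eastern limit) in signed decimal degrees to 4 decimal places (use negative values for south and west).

Field E=4, P=15: +4·20° lon, +15·10° lat → SW at lon -100°, lat 60°.
Square 4, 2: +4·2° lon, +2·1° lat → SW at lon -92°, lat 62°.
Subsquare v=21, d=3: +21·0.0833333° lon, +3·0.0416667° lat → SW at lon -90.25°, lat 62.125°.
Cell spans 0.0833333° lon × 0.0416667° lat.
west -90.2500, east -90.1667.

-90.2500, -90.1667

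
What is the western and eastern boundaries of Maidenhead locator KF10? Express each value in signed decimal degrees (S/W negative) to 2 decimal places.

22.00, 24.00

Field K=10, F=5: +10·20° lon, +5·10° lat → SW at lon 20°, lat -40°.
Square 1, 0: +1·2° lon, +0·1° lat → SW at lon 22°, lat -40°.
Cell spans 2° lon × 1° lat.
west 22.00, east 24.00.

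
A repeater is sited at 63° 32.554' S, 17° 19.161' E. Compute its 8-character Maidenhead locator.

JC86pk89

Add 180° to longitude and 90° to latitude: 197.31935, 26.45743.
Field: lon ⌊197.31935/20⌋ = 9 → J; lat ⌊26.45743/10⌋ = 2 → C.
Square: lon ⌊17.31935/2⌋ = 8; lat ⌊6.45743/1⌋ = 6.
Subsquare: lon ⌊1.31935/0.0833333⌋ = 15 → p; lat ⌊0.45743/0.0416667⌋ = 10 → k.
Extended square: lon ⌊0.06935/0.00833333⌋ = 8; lat ⌊0.04077/0.00416667⌋ = 9.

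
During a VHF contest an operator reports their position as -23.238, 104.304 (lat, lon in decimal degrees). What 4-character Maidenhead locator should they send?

OG26

Shift to the Maidenhead origin (180°W, 90°S): lon 284.30, lat 66.76.
Field: lon ⌊284.30/20⌋ = 14 → O; lat ⌊66.76/10⌋ = 6 → G.
Square: lon ⌊4.30/2⌋ = 2; lat ⌊6.76/1⌋ = 6.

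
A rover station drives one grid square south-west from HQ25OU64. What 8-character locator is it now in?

Longitude extended square 6; −1 → 5.
Latitude extended square 4; −1 → 3.

HQ25ou53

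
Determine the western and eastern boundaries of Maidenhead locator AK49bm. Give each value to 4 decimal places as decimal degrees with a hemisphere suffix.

Field A=0, K=10: +0·20° lon, +10·10° lat → SW at lon -180°, lat 10°.
Square 4, 9: +4·2° lon, +9·1° lat → SW at lon -172°, lat 19°.
Subsquare b=1, m=12: +1·0.0833333° lon, +12·0.0416667° lat → SW at lon -171.917°, lat 19.5°.
Cell spans 0.0833333° lon × 0.0416667° lat.
west 171.9167° W, east 171.8333° W.

171.9167° W, 171.8333° W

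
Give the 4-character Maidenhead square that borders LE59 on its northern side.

Latitude square 9; +1 → 10, wraps to 0, carry into field.
Latitude field E = 4; +1 → 5 = F.
The longitude characters are unchanged.

LF50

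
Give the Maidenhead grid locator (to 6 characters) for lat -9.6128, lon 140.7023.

QI00ij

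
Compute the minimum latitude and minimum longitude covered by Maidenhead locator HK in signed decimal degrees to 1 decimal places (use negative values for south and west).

Field H=7, K=10: +7·20° lon, +10·10° lat → SW at lon -40°, lat 10°.
latitude 10.0, longitude -40.0.

10.0, -40.0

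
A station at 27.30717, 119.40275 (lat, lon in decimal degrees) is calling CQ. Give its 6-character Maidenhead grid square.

Offset from 180°W / 90°S: lon 299.4027°, lat 117.3072°.
Field (20°×10°, letters A–R): lon ⌊299.4027/20⌋ = 14 → O; lat ⌊117.3072/10⌋ = 11 → L.
Square (2°×1°, digits 0–9): lon ⌊19.4027/2⌋ = 9; lat ⌊7.3072/1⌋ = 7.
Subsquare (5′×2.5′, letters a–x): lon ⌊1.4027/0.0833333⌋ = 16 → q; lat ⌊0.3072/0.0416667⌋ = 7 → h.

OL97qh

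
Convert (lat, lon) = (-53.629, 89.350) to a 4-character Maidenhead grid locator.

Shift to the Maidenhead origin (180°W, 90°S): lon 269.35, lat 36.37.
Field: lon ⌊269.35/20⌋ = 13 → N; lat ⌊36.37/10⌋ = 3 → D.
Square: lon ⌊9.35/2⌋ = 4; lat ⌊6.37/1⌋ = 6.

ND46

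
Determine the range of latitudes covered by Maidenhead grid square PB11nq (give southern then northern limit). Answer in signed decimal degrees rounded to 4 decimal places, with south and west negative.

Field P=15, B=1: +15·20° lon, +1·10° lat → SW at lon 120°, lat -80°.
Square 1, 1: +1·2° lon, +1·1° lat → SW at lon 122°, lat -79°.
Subsquare n=13, q=16: +13·0.0833333° lon, +16·0.0416667° lat → SW at lon 123.083°, lat -78.3333°.
Cell spans 0.0833333° lon × 0.0416667° lat.
south -78.3333, north -78.2917.

-78.3333, -78.2917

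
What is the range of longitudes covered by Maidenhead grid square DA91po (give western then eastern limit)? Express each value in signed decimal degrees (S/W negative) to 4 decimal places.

-100.7500, -100.6667

Field D=3, A=0: +3·20° lon, +0·10° lat → SW at lon -120°, lat -90°.
Square 9, 1: +9·2° lon, +1·1° lat → SW at lon -102°, lat -89°.
Subsquare p=15, o=14: +15·0.0833333° lon, +14·0.0416667° lat → SW at lon -100.75°, lat -88.4167°.
Cell spans 0.0833333° lon × 0.0416667° lat.
west -100.7500, east -100.6667.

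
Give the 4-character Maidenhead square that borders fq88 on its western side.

Longitude square 8; −1 → 7.
The latitude characters are unchanged.

FQ78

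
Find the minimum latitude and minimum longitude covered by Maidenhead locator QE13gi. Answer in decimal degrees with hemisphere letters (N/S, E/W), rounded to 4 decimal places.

46.6667° S, 142.5000° E

Field Q=16, E=4: +16·20° lon, +4·10° lat → SW at lon 140°, lat -50°.
Square 1, 3: +1·2° lon, +3·1° lat → SW at lon 142°, lat -47°.
Subsquare g=6, i=8: +6·0.0833333° lon, +8·0.0416667° lat → SW at lon 142.5°, lat -46.6667°.
latitude 46.6667° S, longitude 142.5000° E.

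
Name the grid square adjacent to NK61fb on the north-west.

NK61ec

Longitude subsquare f = 5; −1 → 4 = e.
Latitude subsquare b = 1; +1 → 2 = c.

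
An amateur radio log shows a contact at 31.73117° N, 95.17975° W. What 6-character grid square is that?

Offset from 180°W / 90°S: lon 84.8203°, lat 121.7312°.
Field: lon ⌊84.8203/20⌋ = 4 → E; lat ⌊121.7312/10⌋ = 12 → M.
Square: lon ⌊4.8203/2⌋ = 2; lat ⌊1.7312/1⌋ = 1.
Subsquare: lon ⌊0.8203/0.0833333⌋ = 9 → j; lat ⌊0.7312/0.0416667⌋ = 17 → r.

EM21jr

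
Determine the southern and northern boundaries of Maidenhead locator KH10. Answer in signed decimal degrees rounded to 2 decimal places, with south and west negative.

-20.00, -19.00

Field K=10, H=7: +10·20° lon, +7·10° lat → SW at lon 20°, lat -20°.
Square 1, 0: +1·2° lon, +0·1° lat → SW at lon 22°, lat -20°.
Cell spans 2° lon × 1° lat.
south -20.00, north -19.00.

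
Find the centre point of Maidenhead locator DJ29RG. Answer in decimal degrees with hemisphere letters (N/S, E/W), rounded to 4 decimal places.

Field D=3, J=9: +3·20° lon, +9·10° lat → SW at lon -120°, lat 0°.
Square 2, 9: +2·2° lon, +9·1° lat → SW at lon -116°, lat 9°.
Subsquare r=17, g=6: +17·0.0833333° lon, +6·0.0416667° lat → SW at lon -114.583°, lat 9.25°.
Cell spans 0.0833333° lon × 0.0416667° lat. Centre is SW corner plus half of each.
latitude 9.2708° N, longitude 114.5417° W.

9.2708° N, 114.5417° W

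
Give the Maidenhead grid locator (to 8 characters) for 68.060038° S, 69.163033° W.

FC51kw05

Add 180° to longitude and 90° to latitude: 110.83697, 21.93996.
Field: lon ⌊110.83697/20⌋ = 5 → F; lat ⌊21.93996/10⌋ = 2 → C.
Square: lon ⌊10.83697/2⌋ = 5; lat ⌊1.93996/1⌋ = 1.
Subsquare: lon ⌊0.83697/0.0833333⌋ = 10 → k; lat ⌊0.93996/0.0416667⌋ = 22 → w.
Extended square: lon ⌊0.00363/0.00833333⌋ = 0; lat ⌊0.02330/0.00416667⌋ = 5.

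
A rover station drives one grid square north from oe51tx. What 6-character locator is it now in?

Latitude subsquare x = 23; +1 → 24, wraps to 0 = a, carry into square.
Latitude square 1; +1 → 2.
The longitude characters are unchanged.

OE52ta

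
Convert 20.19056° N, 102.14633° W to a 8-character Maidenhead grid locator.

DL80we25

Add 180° to longitude and 90° to latitude: 77.85367, 110.19056.
Field: lon ⌊77.85367/20⌋ = 3 → D; lat ⌊110.19056/10⌋ = 11 → L.
Square: lon ⌊17.85367/2⌋ = 8; lat ⌊0.19056/1⌋ = 0.
Subsquare: lon ⌊1.85367/0.0833333⌋ = 22 → w; lat ⌊0.19056/0.0416667⌋ = 4 → e.
Extended square: lon ⌊0.02034/0.00833333⌋ = 2; lat ⌊0.02389/0.00416667⌋ = 5.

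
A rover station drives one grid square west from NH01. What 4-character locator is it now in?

Longitude square 0; −1 → -1, wraps to 9, carry into field.
Longitude field N = 13; −1 → 12 = M.
The latitude characters are unchanged.

MH91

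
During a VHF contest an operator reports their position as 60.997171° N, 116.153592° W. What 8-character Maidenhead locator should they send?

Offset from 180°W / 90°S: lon 63.84641°, lat 150.99717°.
Field (20°×10°, letters A–R): lon ⌊63.84641/20⌋ = 3 → D; lat ⌊150.99717/10⌋ = 15 → P.
Square (2°×1°, digits 0–9): lon ⌊3.84641/2⌋ = 1; lat ⌊0.99717/1⌋ = 0.
Subsquare (5′×2.5′, letters a–x): lon ⌊1.84641/0.0833333⌋ = 22 → w; lat ⌊0.99717/0.0416667⌋ = 23 → x.
Extended square (30″×15″, digits 0–9): lon ⌊0.01307/0.00833333⌋ = 1; lat ⌊0.03884/0.00416667⌋ = 9.

DP10wx19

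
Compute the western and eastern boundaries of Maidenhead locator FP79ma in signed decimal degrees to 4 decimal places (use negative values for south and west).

-65.0000, -64.9167

Field F=5, P=15: +5·20° lon, +15·10° lat → SW at lon -80°, lat 60°.
Square 7, 9: +7·2° lon, +9·1° lat → SW at lon -66°, lat 69°.
Subsquare m=12, a=0: +12·0.0833333° lon, +0·0.0416667° lat → SW at lon -65°, lat 69°.
Cell spans 0.0833333° lon × 0.0416667° lat.
west -65.0000, east -64.9167.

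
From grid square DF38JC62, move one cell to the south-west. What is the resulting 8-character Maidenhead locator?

Longitude extended square 6; −1 → 5.
Latitude extended square 2; −1 → 1.

DF38jc51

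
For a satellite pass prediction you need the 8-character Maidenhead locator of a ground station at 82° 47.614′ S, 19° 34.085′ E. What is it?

JA97se89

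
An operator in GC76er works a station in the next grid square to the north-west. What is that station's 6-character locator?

GC76ds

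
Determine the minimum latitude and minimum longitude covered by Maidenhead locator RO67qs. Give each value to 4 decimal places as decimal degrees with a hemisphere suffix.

Field R=17, O=14: +17·20° lon, +14·10° lat → SW at lon 160°, lat 50°.
Square 6, 7: +6·2° lon, +7·1° lat → SW at lon 172°, lat 57°.
Subsquare q=16, s=18: +16·0.0833333° lon, +18·0.0416667° lat → SW at lon 173.333°, lat 57.75°.
latitude 57.7500° N, longitude 173.3333° E.

57.7500° N, 173.3333° E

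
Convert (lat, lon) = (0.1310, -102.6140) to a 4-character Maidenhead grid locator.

DJ80

Shift to the Maidenhead origin (180°W, 90°S): lon 77.39, lat 90.13.
Field (20°×10°, letters A–R): lon ⌊77.39/20⌋ = 3 → D; lat ⌊90.13/10⌋ = 9 → J.
Square (2°×1°, digits 0–9): lon ⌊17.39/2⌋ = 8; lat ⌊0.13/1⌋ = 0.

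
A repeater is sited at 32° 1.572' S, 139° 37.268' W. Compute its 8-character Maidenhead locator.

CF07ex53

Shift to the Maidenhead origin (180°W, 90°S): lon 40.37887, lat 57.97380.
Field: lon ⌊40.37887/20⌋ = 2 → C; lat ⌊57.97380/10⌋ = 5 → F.
Square: lon ⌊0.37887/2⌋ = 0; lat ⌊7.97380/1⌋ = 7.
Subsquare: lon ⌊0.37887/0.0833333⌋ = 4 → e; lat ⌊0.97380/0.0416667⌋ = 23 → x.
Extended square: lon ⌊0.04553/0.00833333⌋ = 5; lat ⌊0.01547/0.00416667⌋ = 3.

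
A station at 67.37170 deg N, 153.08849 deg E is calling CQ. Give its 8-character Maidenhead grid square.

Shift to the Maidenhead origin (180°W, 90°S): lon 333.08849, lat 157.37170.
Field: lon ⌊333.08849/20⌋ = 16 → Q; lat ⌊157.37170/10⌋ = 15 → P.
Square: lon ⌊13.08849/2⌋ = 6; lat ⌊7.37170/1⌋ = 7.
Subsquare: lon ⌊1.08849/0.0833333⌋ = 13 → n; lat ⌊0.37170/0.0416667⌋ = 8 → i.
Extended square: lon ⌊0.00516/0.00833333⌋ = 0; lat ⌊0.03837/0.00416667⌋ = 9.

QP67ni09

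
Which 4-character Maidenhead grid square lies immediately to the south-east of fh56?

Longitude square 5; +1 → 6.
Latitude square 6; −1 → 5.

FH65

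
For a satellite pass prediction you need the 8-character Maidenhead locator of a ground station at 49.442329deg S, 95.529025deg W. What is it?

EE20fn63

Offset from 180°W / 90°S: lon 84.47097°, lat 40.55767°.
Field (20°×10°, letters A–R): lon ⌊84.47097/20⌋ = 4 → E; lat ⌊40.55767/10⌋ = 4 → E.
Square (2°×1°, digits 0–9): lon ⌊4.47097/2⌋ = 2; lat ⌊0.55767/1⌋ = 0.
Subsquare (5′×2.5′, letters a–x): lon ⌊0.47097/0.0833333⌋ = 5 → f; lat ⌊0.55767/0.0416667⌋ = 13 → n.
Extended square (30″×15″, digits 0–9): lon ⌊0.05431/0.00833333⌋ = 6; lat ⌊0.01600/0.00416667⌋ = 3.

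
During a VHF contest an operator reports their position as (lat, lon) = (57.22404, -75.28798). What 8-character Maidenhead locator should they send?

FO27if53

Shift to the Maidenhead origin (180°W, 90°S): lon 104.71202, lat 147.22404.
Field: lon ⌊104.71202/20⌋ = 5 → F; lat ⌊147.22404/10⌋ = 14 → O.
Square: lon ⌊4.71202/2⌋ = 2; lat ⌊7.22404/1⌋ = 7.
Subsquare: lon ⌊0.71202/0.0833333⌋ = 8 → i; lat ⌊0.22404/0.0416667⌋ = 5 → f.
Extended square: lon ⌊0.04535/0.00833333⌋ = 5; lat ⌊0.01571/0.00416667⌋ = 3.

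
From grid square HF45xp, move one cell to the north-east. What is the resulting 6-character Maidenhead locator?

HF55aq

Longitude subsquare x = 23; +1 → 24, wraps to 0 = a, carry into square.
Longitude square 4; +1 → 5.
Latitude subsquare p = 15; +1 → 16 = q.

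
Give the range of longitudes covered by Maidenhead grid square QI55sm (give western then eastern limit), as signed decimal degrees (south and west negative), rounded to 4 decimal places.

151.5000, 151.5833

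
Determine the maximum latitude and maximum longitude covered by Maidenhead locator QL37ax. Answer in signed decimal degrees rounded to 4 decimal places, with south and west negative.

28.0000, 146.0833

Field Q=16, L=11: +16·20° lon, +11·10° lat → SW at lon 140°, lat 20°.
Square 3, 7: +3·2° lon, +7·1° lat → SW at lon 146°, lat 27°.
Subsquare a=0, x=23: +0·0.0833333° lon, +23·0.0416667° lat → SW at lon 146°, lat 27.9583°.
Cell spans 0.0833333° lon × 0.0416667° lat. NE corner is SW corner plus one full cell.
latitude 28.0000, longitude 146.0833.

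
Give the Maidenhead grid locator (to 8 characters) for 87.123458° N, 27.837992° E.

KR37wc09

Shift to the Maidenhead origin (180°W, 90°S): lon 207.83799, lat 177.12346.
Field: lon ⌊207.83799/20⌋ = 10 → K; lat ⌊177.12346/10⌋ = 17 → R.
Square: lon ⌊7.83799/2⌋ = 3; lat ⌊7.12346/1⌋ = 7.
Subsquare: lon ⌊1.83799/0.0833333⌋ = 22 → w; lat ⌊0.12346/0.0416667⌋ = 2 → c.
Extended square: lon ⌊0.00466/0.00833333⌋ = 0; lat ⌊0.04012/0.00416667⌋ = 9.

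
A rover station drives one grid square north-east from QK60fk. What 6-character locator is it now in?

Longitude subsquare f = 5; +1 → 6 = g.
Latitude subsquare k = 10; +1 → 11 = l.

QK60gl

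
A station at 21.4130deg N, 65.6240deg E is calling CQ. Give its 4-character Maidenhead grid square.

ML21

Add 180° to longitude and 90° to latitude: 245.62, 111.41.
Field: lon ⌊245.62/20⌋ = 12 → M; lat ⌊111.41/10⌋ = 11 → L.
Square: lon ⌊5.62/2⌋ = 2; lat ⌊1.41/1⌋ = 1.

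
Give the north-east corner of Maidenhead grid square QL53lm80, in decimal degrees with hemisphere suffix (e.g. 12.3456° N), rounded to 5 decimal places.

23.50417° N, 150.99167° E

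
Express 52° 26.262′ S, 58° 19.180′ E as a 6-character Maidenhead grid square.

LD97dn

Offset from 180°W / 90°S: lon 238.3197°, lat 37.5623°.
Field: 238.3197/20 → 11 → L, 37.5623/10 → 3 → D; chars LD.
Square: 18.3197/2 → 9, 7.5623/1 → 7; chars 97.
Subsquare: 0.3197/0.0833333 → 3 → d, 0.5623/0.0416667 → 13 → n; chars dn.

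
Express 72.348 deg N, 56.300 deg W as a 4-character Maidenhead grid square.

GQ12

Shift to the Maidenhead origin (180°W, 90°S): lon 123.70, lat 162.35.
Field: lon ⌊123.70/20⌋ = 6 → G; lat ⌊162.35/10⌋ = 16 → Q.
Square: lon ⌊3.70/2⌋ = 1; lat ⌊2.35/1⌋ = 2.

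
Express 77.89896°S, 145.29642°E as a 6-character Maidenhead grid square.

QB22pc

Offset from 180°W / 90°S: lon 325.2964°, lat 12.1010°.
Field: lon ⌊325.2964/20⌋ = 16 → Q; lat ⌊12.1010/10⌋ = 1 → B.
Square: lon ⌊5.2964/2⌋ = 2; lat ⌊2.1010/1⌋ = 2.
Subsquare: lon ⌊1.2964/0.0833333⌋ = 15 → p; lat ⌊0.1010/0.0416667⌋ = 2 → c.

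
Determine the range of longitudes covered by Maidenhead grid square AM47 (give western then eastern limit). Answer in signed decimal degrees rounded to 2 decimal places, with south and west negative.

-172.00, -170.00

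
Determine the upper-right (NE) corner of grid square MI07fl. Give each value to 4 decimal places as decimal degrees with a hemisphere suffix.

2.5000° S, 60.5000° E

Field M=12, I=8: +12·20° lon, +8·10° lat → SW at lon 60°, lat -10°.
Square 0, 7: +0·2° lon, +7·1° lat → SW at lon 60°, lat -3°.
Subsquare f=5, l=11: +5·0.0833333° lon, +11·0.0416667° lat → SW at lon 60.4167°, lat -2.54167°.
Cell spans 0.0833333° lon × 0.0416667° lat. NE corner is SW corner plus one full cell.
latitude 2.5000° S, longitude 60.5000° E.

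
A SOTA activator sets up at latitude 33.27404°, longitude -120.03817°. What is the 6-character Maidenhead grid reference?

Shift to the Maidenhead origin (180°W, 90°S): lon 59.9618, lat 123.2740.
Field (20°×10°, letters A–R): 59.9618/20 → 2 → C, 123.2740/10 → 12 → M; chars CM.
Square (2°×1°, digits 0–9): 19.9618/2 → 9, 3.2740/1 → 3; chars 93.
Subsquare (5′×2.5′, letters a–x): 1.9618/0.0833333 → 23 → x, 0.2740/0.0416667 → 6 → g; chars xg.

CM93xg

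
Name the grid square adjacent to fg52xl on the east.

Longitude subsquare x = 23; +1 → 24, wraps to 0 = a, carry into square.
Longitude square 5; +1 → 6.
The latitude characters are unchanged.

FG62al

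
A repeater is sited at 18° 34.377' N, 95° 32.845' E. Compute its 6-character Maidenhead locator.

NK78sn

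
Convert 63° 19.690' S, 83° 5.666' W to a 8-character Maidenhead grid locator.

EC86kq81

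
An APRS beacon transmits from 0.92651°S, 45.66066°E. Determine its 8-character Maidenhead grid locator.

LI29tb97

Shift to the Maidenhead origin (180°W, 90°S): lon 225.66066, lat 89.07349.
Field: lon ⌊225.66066/20⌋ = 11 → L; lat ⌊89.07349/10⌋ = 8 → I.
Square: lon ⌊5.66066/2⌋ = 2; lat ⌊9.07349/1⌋ = 9.
Subsquare: lon ⌊1.66066/0.0833333⌋ = 19 → t; lat ⌊0.07349/0.0416667⌋ = 1 → b.
Extended square: lon ⌊0.07733/0.00833333⌋ = 9; lat ⌊0.03182/0.00416667⌋ = 7.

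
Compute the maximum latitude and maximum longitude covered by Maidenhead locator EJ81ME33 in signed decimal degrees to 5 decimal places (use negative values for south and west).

Field E=4, J=9: +4·20° lon, +9·10° lat → SW at lon -100°, lat 0°.
Square 8, 1: +8·2° lon, +1·1° lat → SW at lon -84°, lat 1°.
Subsquare m=12, e=4: +12·0.0833333° lon, +4·0.0416667° lat → SW at lon -83°, lat 1.16667°.
Extended square 3, 3: +3·0.00833333° lon, +3·0.00416667° lat → SW at lon -82.975°, lat 1.17917°.
Cell spans 0.00833333° lon × 0.00416667° lat. NE corner is SW corner plus one full cell.
latitude 1.18333, longitude -82.96667.

1.18333, -82.96667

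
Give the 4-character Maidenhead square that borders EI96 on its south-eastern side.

FI05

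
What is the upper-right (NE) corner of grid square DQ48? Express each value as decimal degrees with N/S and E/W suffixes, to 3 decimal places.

Field D=3, Q=16: +3·20° lon, +16·10° lat → SW at lon -120°, lat 70°.
Square 4, 8: +4·2° lon, +8·1° lat → SW at lon -112°, lat 78°.
Cell spans 2° lon × 1° lat. NE corner is SW corner plus one full cell.
latitude 79.000° N, longitude 110.000° W.

79.000° N, 110.000° W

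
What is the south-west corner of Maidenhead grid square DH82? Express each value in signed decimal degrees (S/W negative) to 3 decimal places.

Field D=3, H=7: +3·20° lon, +7·10° lat → SW at lon -120°, lat -20°.
Square 8, 2: +8·2° lon, +2·1° lat → SW at lon -104°, lat -18°.
latitude -18.000, longitude -104.000.

-18.000, -104.000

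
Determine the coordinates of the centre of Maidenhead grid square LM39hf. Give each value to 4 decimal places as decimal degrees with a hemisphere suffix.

39.2292° N, 46.6250° E

Field L=11, M=12: +11·20° lon, +12·10° lat → SW at lon 40°, lat 30°.
Square 3, 9: +3·2° lon, +9·1° lat → SW at lon 46°, lat 39°.
Subsquare h=7, f=5: +7·0.0833333° lon, +5·0.0416667° lat → SW at lon 46.5833°, lat 39.2083°.
Cell spans 0.0833333° lon × 0.0416667° lat. Centre is SW corner plus half of each.
latitude 39.2292° N, longitude 46.6250° E.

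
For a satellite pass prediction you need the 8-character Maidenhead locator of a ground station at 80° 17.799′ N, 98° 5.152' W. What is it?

ER00wh91

Add 180° to longitude and 90° to latitude: 81.91413, 170.29665.
Field: 81.91413/20 → 4 → E, 170.29665/10 → 17 → R; chars ER.
Square: 1.91413/2 → 0, 0.29665/1 → 0; chars 00.
Subsquare: 1.91413/0.0833333 → 22 → w, 0.29665/0.0416667 → 7 → h; chars wh.
Extended square: 0.08080/0.00833333 → 9, 0.00498/0.00416667 → 1; chars 91.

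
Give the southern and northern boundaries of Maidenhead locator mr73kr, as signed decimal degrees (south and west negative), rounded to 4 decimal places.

83.7083, 83.7500

Field M=12, R=17: +12·20° lon, +17·10° lat → SW at lon 60°, lat 80°.
Square 7, 3: +7·2° lon, +3·1° lat → SW at lon 74°, lat 83°.
Subsquare k=10, r=17: +10·0.0833333° lon, +17·0.0416667° lat → SW at lon 74.8333°, lat 83.7083°.
Cell spans 0.0833333° lon × 0.0416667° lat.
south 83.7083, north 83.7500.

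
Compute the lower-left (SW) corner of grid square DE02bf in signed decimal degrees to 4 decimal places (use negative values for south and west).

-47.7917, -119.9167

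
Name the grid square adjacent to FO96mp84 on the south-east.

Longitude extended square 8; +1 → 9.
Latitude extended square 4; −1 → 3.

FO96mp93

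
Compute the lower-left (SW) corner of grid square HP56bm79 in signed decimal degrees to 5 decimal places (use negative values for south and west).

66.53750, -29.85833

Field H=7, P=15: +7·20° lon, +15·10° lat → SW at lon -40°, lat 60°.
Square 5, 6: +5·2° lon, +6·1° lat → SW at lon -30°, lat 66°.
Subsquare b=1, m=12: +1·0.0833333° lon, +12·0.0416667° lat → SW at lon -29.9167°, lat 66.5°.
Extended square 7, 9: +7·0.00833333° lon, +9·0.00416667° lat → SW at lon -29.8583°, lat 66.5375°.
latitude 66.53750, longitude -29.85833.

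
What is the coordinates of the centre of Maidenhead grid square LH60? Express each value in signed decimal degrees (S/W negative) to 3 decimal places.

-19.500, 53.000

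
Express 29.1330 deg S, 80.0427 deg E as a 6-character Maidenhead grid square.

NG00au

Shift to the Maidenhead origin (180°W, 90°S): lon 260.0427, lat 60.8670.
Field (20°×10°, letters A–R): 260.0427/20 → 13 → N, 60.8670/10 → 6 → G; chars NG.
Square (2°×1°, digits 0–9): 0.0427/2 → 0, 0.8670/1 → 0; chars 00.
Subsquare (5′×2.5′, letters a–x): 0.0427/0.0833333 → 0 → a, 0.8670/0.0416667 → 20 → u; chars au.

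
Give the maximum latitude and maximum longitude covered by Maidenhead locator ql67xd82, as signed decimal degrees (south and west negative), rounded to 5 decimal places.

27.13750, 153.99167

Field Q=16, L=11: +16·20° lon, +11·10° lat → SW at lon 140°, lat 20°.
Square 6, 7: +6·2° lon, +7·1° lat → SW at lon 152°, lat 27°.
Subsquare x=23, d=3: +23·0.0833333° lon, +3·0.0416667° lat → SW at lon 153.917°, lat 27.125°.
Extended square 8, 2: +8·0.00833333° lon, +2·0.00416667° lat → SW at lon 153.983°, lat 27.1333°.
Cell spans 0.00833333° lon × 0.00416667° lat. NE corner is SW corner plus one full cell.
latitude 27.13750, longitude 153.99167.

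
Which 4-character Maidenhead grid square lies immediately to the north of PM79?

PN70

Latitude square 9; +1 → 10, wraps to 0, carry into field.
Latitude field M = 12; +1 → 13 = N.
The longitude characters are unchanged.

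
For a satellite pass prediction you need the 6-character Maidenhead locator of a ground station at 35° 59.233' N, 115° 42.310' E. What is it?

OM75ux

Shift to the Maidenhead origin (180°W, 90°S): lon 295.7052, lat 125.9872.
Field: 295.7052/20 → 14 → O, 125.9872/10 → 12 → M; chars OM.
Square: 15.7052/2 → 7, 5.9872/1 → 5; chars 75.
Subsquare: 1.7052/0.0833333 → 20 → u, 0.9872/0.0416667 → 23 → x; chars ux.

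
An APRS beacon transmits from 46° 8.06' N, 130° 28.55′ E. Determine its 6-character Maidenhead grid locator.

Shift to the Maidenhead origin (180°W, 90°S): lon 310.4758, lat 136.1343.
Field: lon ⌊310.4758/20⌋ = 15 → P; lat ⌊136.1343/10⌋ = 13 → N.
Square: lon ⌊10.4758/2⌋ = 5; lat ⌊6.1343/1⌋ = 6.
Subsquare: lon ⌊0.4758/0.0833333⌋ = 5 → f; lat ⌊0.1343/0.0416667⌋ = 3 → d.

PN56fd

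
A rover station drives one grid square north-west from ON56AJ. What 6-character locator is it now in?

Longitude subsquare a = 0; −1 → -1, wraps to 23 = x, carry into square.
Longitude square 5; −1 → 4.
Latitude subsquare j = 9; +1 → 10 = k.

ON46xk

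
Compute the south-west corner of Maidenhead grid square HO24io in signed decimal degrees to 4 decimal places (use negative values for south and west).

Field H=7, O=14: +7·20° lon, +14·10° lat → SW at lon -40°, lat 50°.
Square 2, 4: +2·2° lon, +4·1° lat → SW at lon -36°, lat 54°.
Subsquare i=8, o=14: +8·0.0833333° lon, +14·0.0416667° lat → SW at lon -35.3333°, lat 54.5833°.
latitude 54.5833, longitude -35.3333.

54.5833, -35.3333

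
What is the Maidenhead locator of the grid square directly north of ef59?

EG50

Latitude square 9; +1 → 10, wraps to 0, carry into field.
Latitude field F = 5; +1 → 6 = G.
The longitude characters are unchanged.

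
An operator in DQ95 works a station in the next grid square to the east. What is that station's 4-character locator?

EQ05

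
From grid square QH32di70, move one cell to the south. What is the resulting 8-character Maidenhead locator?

QH32dh79

Latitude extended square 0; −1 → -1, wraps to 9, carry into subsquare.
Latitude subsquare i = 8; −1 → 7 = h.
The longitude characters are unchanged.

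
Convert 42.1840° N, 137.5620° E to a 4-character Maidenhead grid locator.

Offset from 180°W / 90°S: lon 317.56°, lat 132.18°.
Field: lon ⌊317.56/20⌋ = 15 → P; lat ⌊132.18/10⌋ = 13 → N.
Square: lon ⌊17.56/2⌋ = 8; lat ⌊2.18/1⌋ = 2.

PN82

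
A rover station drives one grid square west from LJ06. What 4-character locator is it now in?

KJ96

Longitude square 0; −1 → -1, wraps to 9, carry into field.
Longitude field L = 11; −1 → 10 = K.
The latitude characters are unchanged.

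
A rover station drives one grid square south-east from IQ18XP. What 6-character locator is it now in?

Longitude subsquare x = 23; +1 → 24, wraps to 0 = a, carry into square.
Longitude square 1; +1 → 2.
Latitude subsquare p = 15; −1 → 14 = o.

IQ28ao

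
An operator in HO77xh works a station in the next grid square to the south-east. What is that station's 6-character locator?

HO87ag

Longitude subsquare x = 23; +1 → 24, wraps to 0 = a, carry into square.
Longitude square 7; +1 → 8.
Latitude subsquare h = 7; −1 → 6 = g.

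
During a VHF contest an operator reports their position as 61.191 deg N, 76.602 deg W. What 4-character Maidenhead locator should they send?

Add 180° to longitude and 90° to latitude: 103.40, 151.19.
Field: lon ⌊103.40/20⌋ = 5 → F; lat ⌊151.19/10⌋ = 15 → P.
Square: lon ⌊3.40/2⌋ = 1; lat ⌊1.19/1⌋ = 1.

FP11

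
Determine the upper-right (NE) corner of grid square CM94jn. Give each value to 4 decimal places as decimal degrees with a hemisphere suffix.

Field C=2, M=12: +2·20° lon, +12·10° lat → SW at lon -140°, lat 30°.
Square 9, 4: +9·2° lon, +4·1° lat → SW at lon -122°, lat 34°.
Subsquare j=9, n=13: +9·0.0833333° lon, +13·0.0416667° lat → SW at lon -121.25°, lat 34.5417°.
Cell spans 0.0833333° lon × 0.0416667° lat. NE corner is SW corner plus one full cell.
latitude 34.5833° N, longitude 121.1667° W.

34.5833° N, 121.1667° W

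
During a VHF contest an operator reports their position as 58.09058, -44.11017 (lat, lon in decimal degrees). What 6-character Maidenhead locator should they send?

Add 180° to longitude and 90° to latitude: 135.8898, 148.0906.
Field: lon ⌊135.8898/20⌋ = 6 → G; lat ⌊148.0906/10⌋ = 14 → O.
Square: lon ⌊15.8898/2⌋ = 7; lat ⌊8.0906/1⌋ = 8.
Subsquare: lon ⌊1.8898/0.0833333⌋ = 22 → w; lat ⌊0.0906/0.0416667⌋ = 2 → c.

GO78wc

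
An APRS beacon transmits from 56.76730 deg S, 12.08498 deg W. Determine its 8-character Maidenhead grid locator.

ID33wf95

Offset from 180°W / 90°S: lon 167.91502°, lat 33.23270°.
Field: 167.91502/20 → 8 → I, 33.23270/10 → 3 → D; chars ID.
Square: 7.91502/2 → 3, 3.23270/1 → 3; chars 33.
Subsquare: 1.91502/0.0833333 → 22 → w, 0.23270/0.0416667 → 5 → f; chars wf.
Extended square: 0.08169/0.00833333 → 9, 0.02437/0.00416667 → 5; chars 95.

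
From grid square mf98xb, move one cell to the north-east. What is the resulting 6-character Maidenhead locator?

Longitude subsquare x = 23; +1 → 24, wraps to 0 = a, carry into square.
Longitude square 9; +1 → 10, wraps to 0, carry into field.
Longitude field M = 12; +1 → 13 = N.
Latitude subsquare b = 1; +1 → 2 = c.

NF08ac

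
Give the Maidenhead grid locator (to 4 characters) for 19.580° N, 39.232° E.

KK99

Add 180° to longitude and 90° to latitude: 219.23, 109.58.
Field: lon ⌊219.23/20⌋ = 10 → K; lat ⌊109.58/10⌋ = 10 → K.
Square: lon ⌊19.23/2⌋ = 9; lat ⌊9.58/1⌋ = 9.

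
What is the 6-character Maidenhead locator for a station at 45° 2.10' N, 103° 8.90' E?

ON15na

Offset from 180°W / 90°S: lon 283.1483°, lat 135.0350°.
Field: lon ⌊283.1483/20⌋ = 14 → O; lat ⌊135.0350/10⌋ = 13 → N.
Square: lon ⌊3.1483/2⌋ = 1; lat ⌊5.0350/1⌋ = 5.
Subsquare: lon ⌊1.1483/0.0833333⌋ = 13 → n; lat ⌊0.0350/0.0416667⌋ = 0 → a.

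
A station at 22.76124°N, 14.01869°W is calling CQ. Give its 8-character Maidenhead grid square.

IL22xs72

Offset from 180°W / 90°S: lon 165.98131°, lat 112.76124°.
Field (20°×10°, letters A–R): 165.98131/20 → 8 → I, 112.76124/10 → 11 → L; chars IL.
Square (2°×1°, digits 0–9): 5.98131/2 → 2, 2.76124/1 → 2; chars 22.
Subsquare (5′×2.5′, letters a–x): 1.98131/0.0833333 → 23 → x, 0.76124/0.0416667 → 18 → s; chars xs.
Extended square (30″×15″, digits 0–9): 0.06464/0.00833333 → 7, 0.01124/0.00416667 → 2; chars 72.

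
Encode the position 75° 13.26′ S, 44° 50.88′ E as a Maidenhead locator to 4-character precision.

LB24

Offset from 180°W / 90°S: lon 224.85°, lat 14.78°.
Field: lon ⌊224.85/20⌋ = 11 → L; lat ⌊14.78/10⌋ = 1 → B.
Square: lon ⌊4.85/2⌋ = 2; lat ⌊4.78/1⌋ = 4.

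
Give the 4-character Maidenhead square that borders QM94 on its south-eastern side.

RM03

Longitude square 9; +1 → 10, wraps to 0, carry into field.
Longitude field Q = 16; +1 → 17 = R.
Latitude square 4; −1 → 3.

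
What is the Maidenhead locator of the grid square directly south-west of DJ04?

CJ93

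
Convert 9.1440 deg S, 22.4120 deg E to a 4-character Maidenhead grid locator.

KI10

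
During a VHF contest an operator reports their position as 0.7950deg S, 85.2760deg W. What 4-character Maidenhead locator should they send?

Add 180° to longitude and 90° to latitude: 94.72, 89.20.
Field: 94.72/20 → 4 → E, 89.20/10 → 8 → I; chars EI.
Square: 14.72/2 → 7, 9.20/1 → 9; chars 79.

EI79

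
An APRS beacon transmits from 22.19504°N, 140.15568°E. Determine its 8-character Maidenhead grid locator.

Shift to the Maidenhead origin (180°W, 90°S): lon 320.15568, lat 112.19504.
Field: lon ⌊320.15568/20⌋ = 16 → Q; lat ⌊112.19504/10⌋ = 11 → L.
Square: lon ⌊0.15568/2⌋ = 0; lat ⌊2.19504/1⌋ = 2.
Subsquare: lon ⌊0.15568/0.0833333⌋ = 1 → b; lat ⌊0.19504/0.0416667⌋ = 4 → e.
Extended square: lon ⌊0.07235/0.00833333⌋ = 8; lat ⌊0.02837/0.00416667⌋ = 6.

QL02be86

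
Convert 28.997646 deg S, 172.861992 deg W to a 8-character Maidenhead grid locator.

AG31na60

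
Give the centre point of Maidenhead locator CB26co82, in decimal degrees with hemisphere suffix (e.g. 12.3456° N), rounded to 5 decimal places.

73.40625° S, 135.76250° W

Field C=2, B=1: +2·20° lon, +1·10° lat → SW at lon -140°, lat -80°.
Square 2, 6: +2·2° lon, +6·1° lat → SW at lon -136°, lat -74°.
Subsquare c=2, o=14: +2·0.0833333° lon, +14·0.0416667° lat → SW at lon -135.833°, lat -73.4167°.
Extended square 8, 2: +8·0.00833333° lon, +2·0.00416667° lat → SW at lon -135.767°, lat -73.4083°.
Cell spans 0.00833333° lon × 0.00416667° lat. Centre is SW corner plus half of each.
latitude 73.40625° S, longitude 135.76250° W.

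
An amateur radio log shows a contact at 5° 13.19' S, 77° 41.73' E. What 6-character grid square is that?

MI84us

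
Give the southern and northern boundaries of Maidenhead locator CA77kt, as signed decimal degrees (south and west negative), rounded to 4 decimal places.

-82.2083, -82.1667

Field C=2, A=0: +2·20° lon, +0·10° lat → SW at lon -140°, lat -90°.
Square 7, 7: +7·2° lon, +7·1° lat → SW at lon -126°, lat -83°.
Subsquare k=10, t=19: +10·0.0833333° lon, +19·0.0416667° lat → SW at lon -125.167°, lat -82.2083°.
Cell spans 0.0833333° lon × 0.0416667° lat.
south -82.2083, north -82.1667.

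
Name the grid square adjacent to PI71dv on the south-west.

PI71cu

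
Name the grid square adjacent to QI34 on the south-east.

Longitude square 3; +1 → 4.
Latitude square 4; −1 → 3.

QI43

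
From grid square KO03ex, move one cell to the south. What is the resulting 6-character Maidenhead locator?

Latitude subsquare x = 23; −1 → 22 = w.
The longitude characters are unchanged.

KO03ew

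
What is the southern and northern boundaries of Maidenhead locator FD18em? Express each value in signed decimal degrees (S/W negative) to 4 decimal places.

-51.5000, -51.4583

Field F=5, D=3: +5·20° lon, +3·10° lat → SW at lon -80°, lat -60°.
Square 1, 8: +1·2° lon, +8·1° lat → SW at lon -78°, lat -52°.
Subsquare e=4, m=12: +4·0.0833333° lon, +12·0.0416667° lat → SW at lon -77.6667°, lat -51.5°.
Cell spans 0.0833333° lon × 0.0416667° lat.
south -51.5000, north -51.4583.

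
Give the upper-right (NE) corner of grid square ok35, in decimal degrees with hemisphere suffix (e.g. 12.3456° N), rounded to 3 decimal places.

Field O=14, K=10: +14·20° lon, +10·10° lat → SW at lon 100°, lat 10°.
Square 3, 5: +3·2° lon, +5·1° lat → SW at lon 106°, lat 15°.
Cell spans 2° lon × 1° lat. NE corner is SW corner plus one full cell.
latitude 16.000° N, longitude 108.000° E.

16.000° N, 108.000° E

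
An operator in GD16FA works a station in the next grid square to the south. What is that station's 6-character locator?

Latitude subsquare a = 0; −1 → -1, wraps to 23 = x, carry into square.
Latitude square 6; −1 → 5.
The longitude characters are unchanged.

GD15fx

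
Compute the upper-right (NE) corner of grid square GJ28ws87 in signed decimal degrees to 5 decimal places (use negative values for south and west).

Field G=6, J=9: +6·20° lon, +9·10° lat → SW at lon -60°, lat 0°.
Square 2, 8: +2·2° lon, +8·1° lat → SW at lon -56°, lat 8°.
Subsquare w=22, s=18: +22·0.0833333° lon, +18·0.0416667° lat → SW at lon -54.1667°, lat 8.75°.
Extended square 8, 7: +8·0.00833333° lon, +7·0.00416667° lat → SW at lon -54.1°, lat 8.77917°.
Cell spans 0.00833333° lon × 0.00416667° lat. NE corner is SW corner plus one full cell.
latitude 8.78333, longitude -54.09167.

8.78333, -54.09167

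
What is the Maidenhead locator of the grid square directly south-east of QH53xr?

Longitude subsquare x = 23; +1 → 24, wraps to 0 = a, carry into square.
Longitude square 5; +1 → 6.
Latitude subsquare r = 17; −1 → 16 = q.

QH63aq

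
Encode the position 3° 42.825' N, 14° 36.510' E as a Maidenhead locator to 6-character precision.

JJ73hr

Add 180° to longitude and 90° to latitude: 194.6085, 93.7138.
Field: lon ⌊194.6085/20⌋ = 9 → J; lat ⌊93.7138/10⌋ = 9 → J.
Square: lon ⌊14.6085/2⌋ = 7; lat ⌊3.7138/1⌋ = 3.
Subsquare: lon ⌊0.6085/0.0833333⌋ = 7 → h; lat ⌊0.7138/0.0416667⌋ = 17 → r.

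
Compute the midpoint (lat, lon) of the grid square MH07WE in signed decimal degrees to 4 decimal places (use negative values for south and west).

Field M=12, H=7: +12·20° lon, +7·10° lat → SW at lon 60°, lat -20°.
Square 0, 7: +0·2° lon, +7·1° lat → SW at lon 60°, lat -13°.
Subsquare w=22, e=4: +22·0.0833333° lon, +4·0.0416667° lat → SW at lon 61.8333°, lat -12.8333°.
Cell spans 0.0833333° lon × 0.0416667° lat. Centre is SW corner plus half of each.
latitude -12.8125, longitude 61.8750.

-12.8125, 61.8750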